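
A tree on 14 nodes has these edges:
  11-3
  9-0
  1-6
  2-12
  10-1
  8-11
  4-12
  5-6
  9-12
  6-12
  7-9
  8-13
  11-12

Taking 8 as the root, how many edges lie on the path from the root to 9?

Path from 8 to 9: 8 → 11 → 12 → 9, which has 3 edges.

3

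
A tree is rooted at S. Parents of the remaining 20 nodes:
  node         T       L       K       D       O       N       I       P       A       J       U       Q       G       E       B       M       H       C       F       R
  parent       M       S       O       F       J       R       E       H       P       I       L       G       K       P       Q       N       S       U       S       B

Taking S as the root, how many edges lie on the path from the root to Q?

S–H–P–E–I–J–O–K–G–Q — 9 edges.

9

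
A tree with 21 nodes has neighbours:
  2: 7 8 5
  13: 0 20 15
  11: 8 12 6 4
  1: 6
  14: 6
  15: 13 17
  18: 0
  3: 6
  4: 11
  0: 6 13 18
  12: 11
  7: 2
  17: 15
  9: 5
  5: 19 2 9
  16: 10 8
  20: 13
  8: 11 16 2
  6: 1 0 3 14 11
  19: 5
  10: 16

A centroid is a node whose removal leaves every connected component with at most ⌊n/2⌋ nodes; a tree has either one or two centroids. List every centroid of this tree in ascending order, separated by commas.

Delete 11: the remaining components have sizes 10, 8, 1, 1. Max 10 ≤ 10, so 11 is a centroid.
No neighbour of 11 does as well, so 11 is the unique centroid.

11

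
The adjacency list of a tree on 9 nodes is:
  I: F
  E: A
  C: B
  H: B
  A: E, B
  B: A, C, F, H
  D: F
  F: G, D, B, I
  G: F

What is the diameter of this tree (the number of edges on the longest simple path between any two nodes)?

Starting from E, a farthest node is G at distance 4.
One longest path: E - A - B - F - G.
So the diameter is 4.

4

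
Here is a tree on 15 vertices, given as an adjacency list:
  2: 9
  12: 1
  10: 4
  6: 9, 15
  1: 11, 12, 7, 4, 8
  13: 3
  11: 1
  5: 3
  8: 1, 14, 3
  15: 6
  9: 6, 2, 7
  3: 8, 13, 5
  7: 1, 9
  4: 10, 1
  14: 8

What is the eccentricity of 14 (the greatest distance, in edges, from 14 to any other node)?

6

A farthest node from 14 is 15.
The path 14-8-1-7-9-6-15 has 6 edges.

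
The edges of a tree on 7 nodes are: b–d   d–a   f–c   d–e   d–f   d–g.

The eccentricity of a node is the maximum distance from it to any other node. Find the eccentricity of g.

3

The node farthest from g is c, via g–d–f–c — 3 edges.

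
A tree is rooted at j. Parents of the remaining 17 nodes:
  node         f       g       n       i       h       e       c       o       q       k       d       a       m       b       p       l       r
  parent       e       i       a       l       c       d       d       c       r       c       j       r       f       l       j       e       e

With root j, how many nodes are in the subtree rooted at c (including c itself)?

4

c's subtree: {c, h, k, o}, size 4.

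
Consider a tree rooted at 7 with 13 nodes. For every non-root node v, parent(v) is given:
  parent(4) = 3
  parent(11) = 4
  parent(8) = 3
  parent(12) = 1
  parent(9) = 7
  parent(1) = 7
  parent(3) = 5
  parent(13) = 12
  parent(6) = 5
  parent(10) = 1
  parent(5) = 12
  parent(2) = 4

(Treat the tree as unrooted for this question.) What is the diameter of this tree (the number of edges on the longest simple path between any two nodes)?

7

BFS from 2 reaches 9 last, at distance 7; BFS from 9 confirms no node is farther.
Path: 2–4–3–5–12–1–7–9.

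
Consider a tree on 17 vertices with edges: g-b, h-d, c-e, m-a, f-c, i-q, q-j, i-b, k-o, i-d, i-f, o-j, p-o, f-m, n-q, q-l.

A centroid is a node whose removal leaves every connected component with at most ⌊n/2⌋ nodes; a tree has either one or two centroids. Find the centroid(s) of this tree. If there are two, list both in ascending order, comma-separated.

i

Removing i splits the tree into components of sizes 7, 5, 2, 2; the largest is 7 ≤ ⌊17/2⌋ = 8.
Every other node leaves some component of size > 8, so the centroid is unique.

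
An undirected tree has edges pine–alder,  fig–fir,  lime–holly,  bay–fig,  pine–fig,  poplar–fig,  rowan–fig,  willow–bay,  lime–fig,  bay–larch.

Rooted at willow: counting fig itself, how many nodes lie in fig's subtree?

8

Descendants of fig (including itself): fig, lime, pine, rowan, poplar, fir, holly, alder. That's 8.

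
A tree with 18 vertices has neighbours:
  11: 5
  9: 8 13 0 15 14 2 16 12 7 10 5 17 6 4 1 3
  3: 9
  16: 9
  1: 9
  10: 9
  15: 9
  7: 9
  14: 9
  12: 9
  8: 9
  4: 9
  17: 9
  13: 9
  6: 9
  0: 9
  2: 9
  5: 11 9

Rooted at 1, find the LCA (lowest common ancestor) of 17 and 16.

Path 17→root: 17 9 1; path 16→root: 16 9 1.
First common node: 9.

9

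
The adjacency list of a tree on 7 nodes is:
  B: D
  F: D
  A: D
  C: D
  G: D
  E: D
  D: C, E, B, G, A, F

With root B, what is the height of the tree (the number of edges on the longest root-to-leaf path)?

F sits deepest: B-D-F — 2 edges from the root.

2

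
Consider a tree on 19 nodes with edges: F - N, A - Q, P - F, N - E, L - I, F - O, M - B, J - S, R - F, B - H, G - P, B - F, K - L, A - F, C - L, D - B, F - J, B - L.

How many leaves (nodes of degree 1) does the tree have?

12

Exactly 12 nodes have a single neighbour: C, D, E, G, H, I, K, M, O, Q, R, S.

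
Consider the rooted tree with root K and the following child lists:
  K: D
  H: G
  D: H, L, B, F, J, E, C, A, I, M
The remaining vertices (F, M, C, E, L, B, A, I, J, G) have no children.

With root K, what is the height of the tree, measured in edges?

3

The longest root-to-leaf path is K → D → H → G (3 edges).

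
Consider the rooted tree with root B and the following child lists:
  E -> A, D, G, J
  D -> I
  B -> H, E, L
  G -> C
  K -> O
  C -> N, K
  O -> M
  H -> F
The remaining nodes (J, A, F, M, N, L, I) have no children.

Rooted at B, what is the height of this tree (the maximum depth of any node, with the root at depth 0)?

6

M sits deepest: B → E → G → C → K → O → M — 6 edges from the root.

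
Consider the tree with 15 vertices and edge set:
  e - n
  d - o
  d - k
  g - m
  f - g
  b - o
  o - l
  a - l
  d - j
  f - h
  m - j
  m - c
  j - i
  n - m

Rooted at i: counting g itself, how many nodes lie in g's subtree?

3

Descendants of g (including itself): g, f, h. That's 3.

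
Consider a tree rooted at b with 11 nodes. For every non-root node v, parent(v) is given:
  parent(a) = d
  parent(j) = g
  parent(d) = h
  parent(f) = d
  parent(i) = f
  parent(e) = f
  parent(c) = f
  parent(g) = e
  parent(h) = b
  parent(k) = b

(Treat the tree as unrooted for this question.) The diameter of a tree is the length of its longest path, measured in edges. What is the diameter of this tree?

7

BFS from j reaches k last, at distance 7; BFS from k confirms no node is farther.
Path: j–g–e–f–d–h–b–k.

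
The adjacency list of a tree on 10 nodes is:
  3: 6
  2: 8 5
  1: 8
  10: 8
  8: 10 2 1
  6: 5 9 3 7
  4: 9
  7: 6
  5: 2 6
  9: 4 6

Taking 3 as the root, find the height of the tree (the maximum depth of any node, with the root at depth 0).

5

The longest root-to-leaf path is 3 – 6 – 5 – 2 – 8 – 10 (5 edges).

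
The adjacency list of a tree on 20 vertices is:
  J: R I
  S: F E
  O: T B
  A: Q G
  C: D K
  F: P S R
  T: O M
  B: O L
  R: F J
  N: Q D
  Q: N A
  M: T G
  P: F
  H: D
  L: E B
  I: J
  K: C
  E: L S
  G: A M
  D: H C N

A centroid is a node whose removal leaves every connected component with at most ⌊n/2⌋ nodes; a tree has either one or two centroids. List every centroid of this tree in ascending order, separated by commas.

O, T

If O is removed the pieces have sizes 10, 9, all ≤ ⌊20/2⌋ = 10.
T is adjacent to O and is also a centroid (the largest component after removing it is likewise 10).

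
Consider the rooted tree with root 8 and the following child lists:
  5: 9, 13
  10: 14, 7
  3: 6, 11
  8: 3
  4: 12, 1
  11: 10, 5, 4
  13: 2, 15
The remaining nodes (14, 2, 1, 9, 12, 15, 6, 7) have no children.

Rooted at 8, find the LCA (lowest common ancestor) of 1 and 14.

11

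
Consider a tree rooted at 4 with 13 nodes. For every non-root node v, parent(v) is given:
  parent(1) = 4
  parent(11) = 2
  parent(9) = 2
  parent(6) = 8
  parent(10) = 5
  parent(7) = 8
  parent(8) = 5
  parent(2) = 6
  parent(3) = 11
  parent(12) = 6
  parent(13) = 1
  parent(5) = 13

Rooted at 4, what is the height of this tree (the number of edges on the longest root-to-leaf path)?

8

The longest root-to-leaf path is 4–1–13–5–8–6–2–11–3 (8 edges).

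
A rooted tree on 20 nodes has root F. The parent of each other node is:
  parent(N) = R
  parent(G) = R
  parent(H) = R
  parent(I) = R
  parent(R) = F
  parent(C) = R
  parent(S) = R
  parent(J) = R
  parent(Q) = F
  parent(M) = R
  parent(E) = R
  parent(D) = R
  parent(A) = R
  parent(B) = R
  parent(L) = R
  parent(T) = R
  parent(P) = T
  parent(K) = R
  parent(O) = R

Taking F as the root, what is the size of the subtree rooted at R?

The subtree rooted at R contains: R, H, C, L, S, T, A, J, M, I, O, G, D, B, N, E, K, P — 18 nodes.

18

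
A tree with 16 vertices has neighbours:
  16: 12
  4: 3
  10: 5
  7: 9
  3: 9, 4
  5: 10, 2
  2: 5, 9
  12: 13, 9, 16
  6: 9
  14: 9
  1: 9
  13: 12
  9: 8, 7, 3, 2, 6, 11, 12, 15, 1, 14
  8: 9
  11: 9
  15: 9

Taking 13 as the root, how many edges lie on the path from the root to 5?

4

Climbing from 5 to the root: 5–2–9–12–13. That's 4 steps.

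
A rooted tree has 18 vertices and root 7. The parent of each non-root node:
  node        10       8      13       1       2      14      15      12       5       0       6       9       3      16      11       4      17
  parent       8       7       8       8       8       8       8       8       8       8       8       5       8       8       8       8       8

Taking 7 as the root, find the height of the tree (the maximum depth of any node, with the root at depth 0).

3

9 sits deepest: 7-8-5-9 — 3 edges from the root.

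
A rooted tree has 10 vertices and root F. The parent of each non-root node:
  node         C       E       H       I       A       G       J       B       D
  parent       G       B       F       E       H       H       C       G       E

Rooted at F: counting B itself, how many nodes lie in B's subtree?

4

Descendants of B (including itself): B, E, D, I. That's 4.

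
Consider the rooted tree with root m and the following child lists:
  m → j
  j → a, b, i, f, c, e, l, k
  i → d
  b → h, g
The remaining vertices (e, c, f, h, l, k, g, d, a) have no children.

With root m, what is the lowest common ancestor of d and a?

d's ancestor chain is d, i, j, m and a's is a, j, m; they first meet at j.

j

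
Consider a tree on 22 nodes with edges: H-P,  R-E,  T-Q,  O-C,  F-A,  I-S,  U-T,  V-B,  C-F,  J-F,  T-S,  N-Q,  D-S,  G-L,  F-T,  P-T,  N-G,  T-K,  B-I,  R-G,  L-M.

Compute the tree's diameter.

9

Starting from V, a farthest node is M at distance 9.
One longest path: V-B-I-S-T-Q-N-G-L-M.
So the diameter is 9.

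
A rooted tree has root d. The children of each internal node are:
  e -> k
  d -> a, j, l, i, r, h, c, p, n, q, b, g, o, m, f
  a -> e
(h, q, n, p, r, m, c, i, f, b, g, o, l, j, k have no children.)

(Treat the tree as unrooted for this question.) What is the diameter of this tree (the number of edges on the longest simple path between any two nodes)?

BFS from k reaches l last, at distance 4; BFS from l confirms no node is farther.
Path: k–e–a–d–l.

4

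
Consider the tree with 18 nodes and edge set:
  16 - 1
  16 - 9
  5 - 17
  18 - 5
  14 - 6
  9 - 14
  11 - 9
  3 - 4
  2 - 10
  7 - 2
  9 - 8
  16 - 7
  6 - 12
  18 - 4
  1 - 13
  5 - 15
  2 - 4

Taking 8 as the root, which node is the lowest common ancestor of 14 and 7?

9

Path 14→root: 14 9 8; path 7→root: 7 16 9 8.
First common node: 9.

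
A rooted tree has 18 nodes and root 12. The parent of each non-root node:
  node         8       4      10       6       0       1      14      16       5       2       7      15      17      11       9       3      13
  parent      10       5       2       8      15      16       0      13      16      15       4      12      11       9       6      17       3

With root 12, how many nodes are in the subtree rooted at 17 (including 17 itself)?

8

17's subtree: {17, 3, 13, 16, 1, 5, 4, 7}, size 8.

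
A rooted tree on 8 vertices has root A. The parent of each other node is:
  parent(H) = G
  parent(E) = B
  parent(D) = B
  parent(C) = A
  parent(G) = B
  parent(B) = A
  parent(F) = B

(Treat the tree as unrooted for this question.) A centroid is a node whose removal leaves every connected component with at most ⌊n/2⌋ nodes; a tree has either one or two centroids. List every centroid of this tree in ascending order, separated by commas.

B

Removing B splits the tree into components of sizes 2, 2, 1, 1, 1; the largest is 2 ≤ ⌊8/2⌋ = 4.
No neighbour of B does as well, so B is the unique centroid.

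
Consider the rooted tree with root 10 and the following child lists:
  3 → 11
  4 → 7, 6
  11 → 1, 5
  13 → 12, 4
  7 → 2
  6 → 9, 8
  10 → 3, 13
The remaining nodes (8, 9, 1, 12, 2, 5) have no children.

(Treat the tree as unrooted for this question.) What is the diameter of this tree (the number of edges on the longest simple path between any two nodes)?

7

BFS from 2 reaches 5 last, at distance 7; BFS from 5 confirms no node is farther.
Path: 2 – 7 – 4 – 13 – 10 – 3 – 11 – 5.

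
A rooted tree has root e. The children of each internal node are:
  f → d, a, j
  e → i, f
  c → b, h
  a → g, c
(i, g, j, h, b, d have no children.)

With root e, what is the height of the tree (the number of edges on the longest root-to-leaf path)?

4

b sits deepest: e → f → a → c → b — 4 edges from the root.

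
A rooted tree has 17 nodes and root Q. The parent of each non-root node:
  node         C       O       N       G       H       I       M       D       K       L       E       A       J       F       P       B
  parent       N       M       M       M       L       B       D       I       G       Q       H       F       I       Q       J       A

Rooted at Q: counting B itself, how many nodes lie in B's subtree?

11

The subtree rooted at B contains: B, I, D, J, M, P, N, O, G, C, K — 11 nodes.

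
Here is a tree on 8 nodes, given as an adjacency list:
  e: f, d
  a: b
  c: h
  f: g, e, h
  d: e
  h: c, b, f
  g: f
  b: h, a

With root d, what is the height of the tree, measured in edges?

A deepest node is a, reached by d-e-f-h-b-a.
That path has 5 edges, so the height is 5.

5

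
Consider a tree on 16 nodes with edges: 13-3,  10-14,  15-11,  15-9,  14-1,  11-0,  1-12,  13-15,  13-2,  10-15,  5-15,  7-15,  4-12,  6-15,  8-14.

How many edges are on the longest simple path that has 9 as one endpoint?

6

Distances from 9 peak at 6, attained at 4.
9 – 15 – 10 – 14 – 1 – 12 – 4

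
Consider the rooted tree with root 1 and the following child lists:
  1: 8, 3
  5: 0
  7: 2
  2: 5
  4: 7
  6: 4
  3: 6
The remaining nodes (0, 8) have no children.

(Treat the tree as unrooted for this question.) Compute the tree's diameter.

8

Starting from 0, a farthest node is 8 at distance 8.
One longest path: 0-5-2-7-4-6-3-1-8.
So the diameter is 8.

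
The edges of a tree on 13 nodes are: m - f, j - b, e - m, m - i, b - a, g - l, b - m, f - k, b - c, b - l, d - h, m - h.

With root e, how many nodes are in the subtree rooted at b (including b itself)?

Descendants of b (including itself): b, a, j, c, l, g. That's 6.

6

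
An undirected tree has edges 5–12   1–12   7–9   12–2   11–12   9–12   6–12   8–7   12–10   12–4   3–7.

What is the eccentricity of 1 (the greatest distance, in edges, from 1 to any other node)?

4

A farthest node from 1 is 3 (8 also at distance 4).
The path 1 – 12 – 9 – 7 – 3 has 4 edges.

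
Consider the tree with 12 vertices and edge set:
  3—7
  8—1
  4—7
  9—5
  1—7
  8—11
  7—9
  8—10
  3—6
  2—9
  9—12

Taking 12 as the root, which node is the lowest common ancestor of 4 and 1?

7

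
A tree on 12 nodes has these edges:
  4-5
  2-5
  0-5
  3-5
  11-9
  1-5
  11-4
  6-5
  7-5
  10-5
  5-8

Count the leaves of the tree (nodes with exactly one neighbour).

The leaves are 0, 1, 2, 3, 6, 7, 8, 9, 10.
That is 9 leaves.

9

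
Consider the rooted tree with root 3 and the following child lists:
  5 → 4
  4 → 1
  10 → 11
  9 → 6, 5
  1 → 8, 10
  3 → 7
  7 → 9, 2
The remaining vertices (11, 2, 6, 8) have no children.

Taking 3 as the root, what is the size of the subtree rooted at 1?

The subtree rooted at 1 contains: 1, 10, 8, 11 — 4 nodes.

4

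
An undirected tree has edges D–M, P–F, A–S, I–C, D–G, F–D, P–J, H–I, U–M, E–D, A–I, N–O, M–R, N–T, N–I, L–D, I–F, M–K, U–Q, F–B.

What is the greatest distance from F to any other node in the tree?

Distances from F peak at 4, attained at Q.
F–D–M–U–Q

4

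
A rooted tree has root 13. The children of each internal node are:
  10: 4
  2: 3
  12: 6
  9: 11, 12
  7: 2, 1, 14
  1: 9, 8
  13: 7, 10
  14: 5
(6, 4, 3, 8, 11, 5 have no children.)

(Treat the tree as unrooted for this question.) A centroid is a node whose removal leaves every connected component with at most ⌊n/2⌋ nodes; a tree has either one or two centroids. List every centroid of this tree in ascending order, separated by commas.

7

Removing 7 splits the tree into components of sizes 6, 3, 2, 2; the largest is 6 ≤ ⌊14/2⌋ = 7.
No neighbour of 7 does as well, so 7 is the unique centroid.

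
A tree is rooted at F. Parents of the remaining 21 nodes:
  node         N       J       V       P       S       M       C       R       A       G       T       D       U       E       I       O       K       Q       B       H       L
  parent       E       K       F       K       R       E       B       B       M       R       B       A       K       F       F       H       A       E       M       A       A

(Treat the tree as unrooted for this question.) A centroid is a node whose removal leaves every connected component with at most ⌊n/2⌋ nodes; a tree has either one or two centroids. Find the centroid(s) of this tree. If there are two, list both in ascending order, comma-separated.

M

Removing M splits the tree into components of sizes 9, 6, 6; the largest is 9 ≤ ⌊22/2⌋ = 11.
Every other node leaves some component of size > 11, so the centroid is unique.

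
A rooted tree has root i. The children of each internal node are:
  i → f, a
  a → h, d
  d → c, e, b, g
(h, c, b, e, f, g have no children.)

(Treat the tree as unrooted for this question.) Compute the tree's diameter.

Starting from f, a farthest node is g at distance 4.
One longest path: f–i–a–d–g.
So the diameter is 4.

4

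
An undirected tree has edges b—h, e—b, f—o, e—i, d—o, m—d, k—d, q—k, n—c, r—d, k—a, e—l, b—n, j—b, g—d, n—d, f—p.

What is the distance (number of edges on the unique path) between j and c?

3

j–b–n–c: 3 edges.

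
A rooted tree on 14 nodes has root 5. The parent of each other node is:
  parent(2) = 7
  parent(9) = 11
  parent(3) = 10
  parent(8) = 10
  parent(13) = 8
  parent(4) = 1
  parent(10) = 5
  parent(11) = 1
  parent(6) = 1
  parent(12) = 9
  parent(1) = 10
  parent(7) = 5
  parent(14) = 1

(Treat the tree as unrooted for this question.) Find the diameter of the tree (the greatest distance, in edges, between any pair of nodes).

A longest path is 2–7–5–10–1–11–9–12, with 7 edges.

7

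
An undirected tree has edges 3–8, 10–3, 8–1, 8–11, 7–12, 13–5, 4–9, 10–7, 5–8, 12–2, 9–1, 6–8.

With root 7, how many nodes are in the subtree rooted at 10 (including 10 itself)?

10's subtree: {10, 3, 8, 11, 6, 5, 1, 13, 9, 4}, size 10.

10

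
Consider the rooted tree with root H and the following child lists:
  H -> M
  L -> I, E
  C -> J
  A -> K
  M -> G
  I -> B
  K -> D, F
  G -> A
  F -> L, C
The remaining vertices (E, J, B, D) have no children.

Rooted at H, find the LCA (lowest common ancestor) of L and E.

Path L→root: L F K A G M H; path E→root: E L F K A G M H.
First common node: L.

L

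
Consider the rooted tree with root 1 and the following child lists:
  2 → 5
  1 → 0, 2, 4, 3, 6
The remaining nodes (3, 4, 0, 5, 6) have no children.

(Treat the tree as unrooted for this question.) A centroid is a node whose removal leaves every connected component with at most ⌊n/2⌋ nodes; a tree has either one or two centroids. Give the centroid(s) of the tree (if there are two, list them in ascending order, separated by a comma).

If 1 is removed the pieces have sizes 2, 1, 1, 1, 1, all ≤ ⌊7/2⌋ = 3.
Every other node leaves some component of size > 3, so the centroid is unique.

1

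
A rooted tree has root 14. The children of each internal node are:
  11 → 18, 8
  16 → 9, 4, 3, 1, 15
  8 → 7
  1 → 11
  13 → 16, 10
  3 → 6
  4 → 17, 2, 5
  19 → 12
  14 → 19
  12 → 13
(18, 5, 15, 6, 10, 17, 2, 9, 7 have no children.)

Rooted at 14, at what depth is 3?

Climbing from 3 to the root: 3 – 16 – 13 – 12 – 19 – 14. That's 5 steps.

5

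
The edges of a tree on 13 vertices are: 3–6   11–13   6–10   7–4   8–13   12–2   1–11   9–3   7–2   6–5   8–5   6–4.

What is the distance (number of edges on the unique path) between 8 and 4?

Walking from 8: 8–5–6–4. Length 3.

3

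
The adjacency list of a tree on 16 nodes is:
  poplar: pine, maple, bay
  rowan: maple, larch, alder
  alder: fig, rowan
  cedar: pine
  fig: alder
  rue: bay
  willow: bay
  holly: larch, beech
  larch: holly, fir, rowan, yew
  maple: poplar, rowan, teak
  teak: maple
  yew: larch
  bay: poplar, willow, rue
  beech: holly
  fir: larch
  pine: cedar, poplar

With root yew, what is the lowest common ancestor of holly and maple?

larch

Path holly→root: holly larch yew; path maple→root: maple rowan larch yew.
First common node: larch.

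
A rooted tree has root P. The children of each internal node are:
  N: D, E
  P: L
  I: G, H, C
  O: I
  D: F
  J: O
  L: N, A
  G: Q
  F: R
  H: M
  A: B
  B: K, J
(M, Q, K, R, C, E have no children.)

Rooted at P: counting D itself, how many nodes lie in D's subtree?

3

Descendants of D (including itself): D, F, R. That's 3.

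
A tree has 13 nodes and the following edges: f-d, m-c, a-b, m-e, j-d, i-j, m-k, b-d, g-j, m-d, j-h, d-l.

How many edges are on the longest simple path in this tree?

Starting from e, a farthest node is h at distance 4.
One longest path: e-m-d-j-h.
So the diameter is 4.

4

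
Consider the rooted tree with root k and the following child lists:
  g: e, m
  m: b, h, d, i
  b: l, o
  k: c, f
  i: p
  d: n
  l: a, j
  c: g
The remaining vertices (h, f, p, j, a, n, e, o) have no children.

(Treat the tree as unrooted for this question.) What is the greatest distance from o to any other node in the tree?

The node farthest from o is f, via o – b – m – g – c – k – f — 6 edges.

6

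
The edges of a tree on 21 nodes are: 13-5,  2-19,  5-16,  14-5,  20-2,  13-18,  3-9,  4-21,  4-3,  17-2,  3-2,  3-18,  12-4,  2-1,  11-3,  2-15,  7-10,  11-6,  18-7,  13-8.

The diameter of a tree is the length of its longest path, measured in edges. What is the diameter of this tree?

6

A longest path is 14 – 5 – 13 – 18 – 3 – 2 – 15, with 6 edges.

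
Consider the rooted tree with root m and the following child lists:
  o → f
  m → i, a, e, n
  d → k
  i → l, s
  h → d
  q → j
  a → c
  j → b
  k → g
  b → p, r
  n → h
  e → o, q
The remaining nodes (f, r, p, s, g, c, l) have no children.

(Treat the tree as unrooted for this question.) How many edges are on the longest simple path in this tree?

10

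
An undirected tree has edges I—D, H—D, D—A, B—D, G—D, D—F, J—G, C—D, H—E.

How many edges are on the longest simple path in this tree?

4

BFS from J reaches E last, at distance 4; BFS from E confirms no node is farther.
Path: J–G–D–H–E.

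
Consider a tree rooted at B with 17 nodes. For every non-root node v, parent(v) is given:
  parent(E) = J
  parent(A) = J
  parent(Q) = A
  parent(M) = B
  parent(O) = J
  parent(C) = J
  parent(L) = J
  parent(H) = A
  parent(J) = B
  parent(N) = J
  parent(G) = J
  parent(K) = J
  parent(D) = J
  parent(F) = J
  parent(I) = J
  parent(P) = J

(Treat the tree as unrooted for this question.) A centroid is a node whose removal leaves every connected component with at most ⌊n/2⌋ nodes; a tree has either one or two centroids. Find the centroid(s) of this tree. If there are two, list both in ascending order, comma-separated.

Delete J: the remaining components have sizes 3, 2, 1, 1, 1, 1, 1, 1, 1, 1, 1, 1, 1. Max 3 ≤ 8, so J is a centroid.
Every other node leaves some component of size > 8, so the centroid is unique.

J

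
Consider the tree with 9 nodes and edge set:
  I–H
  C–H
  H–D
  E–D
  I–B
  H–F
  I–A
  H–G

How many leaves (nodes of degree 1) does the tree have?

Exactly 6 nodes have a single neighbour: A, B, C, E, F, G.

6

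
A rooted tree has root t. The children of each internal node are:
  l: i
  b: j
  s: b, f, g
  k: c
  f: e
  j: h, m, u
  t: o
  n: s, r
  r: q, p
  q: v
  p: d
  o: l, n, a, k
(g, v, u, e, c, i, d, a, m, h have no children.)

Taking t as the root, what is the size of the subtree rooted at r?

The subtree rooted at r contains: r, p, q, d, v — 5 nodes.

5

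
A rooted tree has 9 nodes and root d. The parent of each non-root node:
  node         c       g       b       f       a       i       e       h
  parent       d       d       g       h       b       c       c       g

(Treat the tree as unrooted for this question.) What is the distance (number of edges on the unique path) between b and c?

3

Walking from b: b–g–d–c. Length 3.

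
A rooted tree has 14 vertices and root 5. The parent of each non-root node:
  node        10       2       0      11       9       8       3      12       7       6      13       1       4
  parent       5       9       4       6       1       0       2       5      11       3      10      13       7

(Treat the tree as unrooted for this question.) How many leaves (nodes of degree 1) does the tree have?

2

Exactly 2 nodes have a single neighbour: 8, 12.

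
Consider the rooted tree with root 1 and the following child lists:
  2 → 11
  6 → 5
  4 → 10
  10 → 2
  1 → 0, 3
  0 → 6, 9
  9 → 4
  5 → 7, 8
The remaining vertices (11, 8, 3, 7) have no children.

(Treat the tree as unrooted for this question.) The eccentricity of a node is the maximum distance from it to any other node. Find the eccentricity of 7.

8

The node farthest from 7 is 11, via 7 – 5 – 6 – 0 – 9 – 4 – 10 – 2 – 11 — 8 edges.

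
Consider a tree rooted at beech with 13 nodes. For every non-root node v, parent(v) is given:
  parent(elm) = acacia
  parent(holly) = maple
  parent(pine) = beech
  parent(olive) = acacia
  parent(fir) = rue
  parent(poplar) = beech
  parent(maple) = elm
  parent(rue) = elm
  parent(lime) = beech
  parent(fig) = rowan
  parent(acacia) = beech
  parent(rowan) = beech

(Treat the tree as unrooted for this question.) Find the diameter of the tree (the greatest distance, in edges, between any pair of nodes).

6

A longest path is fir–rue–elm–acacia–beech–rowan–fig, with 6 edges.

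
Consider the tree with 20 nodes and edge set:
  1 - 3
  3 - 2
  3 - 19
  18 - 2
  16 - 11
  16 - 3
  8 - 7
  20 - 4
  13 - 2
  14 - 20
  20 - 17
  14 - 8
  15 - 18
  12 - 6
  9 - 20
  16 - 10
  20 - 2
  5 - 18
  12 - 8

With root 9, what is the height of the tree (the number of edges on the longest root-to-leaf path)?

A deepest node is 10, reached by 9 – 20 – 2 – 3 – 16 – 10.
That path has 5 edges, so the height is 5.

5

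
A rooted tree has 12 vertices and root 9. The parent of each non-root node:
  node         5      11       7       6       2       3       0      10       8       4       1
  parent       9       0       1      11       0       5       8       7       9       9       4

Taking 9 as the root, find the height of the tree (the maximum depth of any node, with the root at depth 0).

4

10 sits deepest: 9–4–1–7–10 — 4 edges from the root.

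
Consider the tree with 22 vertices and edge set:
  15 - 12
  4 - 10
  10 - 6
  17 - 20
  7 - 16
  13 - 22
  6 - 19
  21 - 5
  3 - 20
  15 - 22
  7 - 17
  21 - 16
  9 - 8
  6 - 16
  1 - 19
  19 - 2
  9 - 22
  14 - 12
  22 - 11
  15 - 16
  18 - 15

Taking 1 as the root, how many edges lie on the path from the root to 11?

Path from 1 to 11: 1–19–6–16–15–22–11, which has 6 edges.

6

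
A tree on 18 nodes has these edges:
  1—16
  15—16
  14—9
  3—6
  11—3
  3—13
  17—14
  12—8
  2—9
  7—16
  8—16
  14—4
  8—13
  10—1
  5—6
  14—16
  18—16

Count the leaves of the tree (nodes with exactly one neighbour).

Degree-1 nodes: 2, 4, 5, 7, 10, 11, 12, 15, 17, 18 — 10 of them.

10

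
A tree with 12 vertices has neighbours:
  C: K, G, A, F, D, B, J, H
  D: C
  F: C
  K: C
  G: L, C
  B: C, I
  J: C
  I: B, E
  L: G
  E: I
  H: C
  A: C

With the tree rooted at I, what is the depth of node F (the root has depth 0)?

3

Climbing from F to the root: F–C–B–I. That's 3 steps.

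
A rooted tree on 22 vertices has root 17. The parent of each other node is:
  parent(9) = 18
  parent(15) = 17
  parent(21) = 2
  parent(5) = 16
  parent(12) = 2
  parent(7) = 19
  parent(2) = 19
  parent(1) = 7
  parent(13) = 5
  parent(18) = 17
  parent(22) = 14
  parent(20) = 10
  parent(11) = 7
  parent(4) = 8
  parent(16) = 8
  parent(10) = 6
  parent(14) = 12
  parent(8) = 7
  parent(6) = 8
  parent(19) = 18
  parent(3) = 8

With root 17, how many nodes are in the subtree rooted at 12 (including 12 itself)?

12's subtree: {12, 14, 22}, size 3.

3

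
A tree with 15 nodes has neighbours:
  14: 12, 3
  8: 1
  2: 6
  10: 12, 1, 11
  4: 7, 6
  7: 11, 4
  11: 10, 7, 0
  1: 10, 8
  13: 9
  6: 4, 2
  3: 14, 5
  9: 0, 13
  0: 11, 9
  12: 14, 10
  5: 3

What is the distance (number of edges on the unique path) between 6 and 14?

6

6 - 4 - 7 - 11 - 10 - 12 - 14: 6 edges.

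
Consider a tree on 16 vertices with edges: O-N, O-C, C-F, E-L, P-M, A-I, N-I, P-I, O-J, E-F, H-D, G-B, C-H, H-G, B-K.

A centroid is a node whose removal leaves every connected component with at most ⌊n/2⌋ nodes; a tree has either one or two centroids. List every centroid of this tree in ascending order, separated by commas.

Removing C splits the tree into components of sizes 7, 5, 3; the largest is 7 ≤ ⌊16/2⌋ = 8.
No neighbour of C does as well, so C is the unique centroid.

C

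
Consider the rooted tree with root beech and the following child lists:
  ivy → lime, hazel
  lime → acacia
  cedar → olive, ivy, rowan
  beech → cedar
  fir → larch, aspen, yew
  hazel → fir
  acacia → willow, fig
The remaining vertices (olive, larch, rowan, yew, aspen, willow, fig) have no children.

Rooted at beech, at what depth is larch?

5

Path from beech to larch: beech–cedar–ivy–hazel–fir–larch, which has 5 edges.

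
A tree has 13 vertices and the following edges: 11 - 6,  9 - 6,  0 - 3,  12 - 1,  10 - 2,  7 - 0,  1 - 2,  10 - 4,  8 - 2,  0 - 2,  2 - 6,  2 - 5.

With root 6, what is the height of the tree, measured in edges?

3

The longest root-to-leaf path is 6 → 2 → 1 → 12 (3 edges).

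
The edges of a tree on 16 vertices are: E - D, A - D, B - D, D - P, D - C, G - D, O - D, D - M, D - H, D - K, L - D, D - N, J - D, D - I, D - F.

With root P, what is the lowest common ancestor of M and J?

Ancestors of M (toward the root): M, D, P.
Ancestors of J: J, D, P.
The deepest node appearing in both lists is D.

D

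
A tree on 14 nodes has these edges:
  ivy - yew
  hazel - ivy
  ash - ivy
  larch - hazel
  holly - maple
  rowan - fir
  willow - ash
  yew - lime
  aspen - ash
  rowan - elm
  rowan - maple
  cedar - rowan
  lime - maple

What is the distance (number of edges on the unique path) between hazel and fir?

6

Walking from hazel: hazel – ivy – yew – lime – maple – rowan – fir. Length 6.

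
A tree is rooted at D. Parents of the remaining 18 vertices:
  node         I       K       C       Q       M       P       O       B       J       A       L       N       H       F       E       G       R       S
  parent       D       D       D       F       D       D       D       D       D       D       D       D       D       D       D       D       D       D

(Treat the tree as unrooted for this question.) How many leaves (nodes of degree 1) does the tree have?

17

The leaves are A, B, C, E, G, H, I, J, K, L, M, N, O, P, Q, R, S.
That is 17 leaves.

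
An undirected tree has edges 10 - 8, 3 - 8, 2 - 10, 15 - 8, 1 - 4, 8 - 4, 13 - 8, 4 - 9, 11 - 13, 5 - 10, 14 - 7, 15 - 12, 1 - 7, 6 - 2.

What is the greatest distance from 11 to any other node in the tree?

6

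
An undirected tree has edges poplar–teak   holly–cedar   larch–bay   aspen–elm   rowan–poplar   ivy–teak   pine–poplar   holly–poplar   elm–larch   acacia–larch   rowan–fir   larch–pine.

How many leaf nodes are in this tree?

The leaves are acacia, aspen, bay, cedar, fir, ivy.
That is 6 leaves.

6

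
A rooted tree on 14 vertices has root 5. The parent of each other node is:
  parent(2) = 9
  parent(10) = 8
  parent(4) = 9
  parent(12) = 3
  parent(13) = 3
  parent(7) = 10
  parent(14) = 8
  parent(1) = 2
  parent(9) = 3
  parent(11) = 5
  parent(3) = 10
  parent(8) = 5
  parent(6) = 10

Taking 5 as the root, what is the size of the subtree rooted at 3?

3's subtree: {3, 9, 12, 13, 2, 4, 1}, size 7.

7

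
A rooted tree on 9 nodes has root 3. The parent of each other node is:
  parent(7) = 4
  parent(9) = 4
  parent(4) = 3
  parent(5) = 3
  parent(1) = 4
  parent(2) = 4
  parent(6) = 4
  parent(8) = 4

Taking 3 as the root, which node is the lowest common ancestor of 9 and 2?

4

Ancestors of 9 (toward the root): 9, 4, 3.
Ancestors of 2: 2, 4, 3.
The deepest node appearing in both lists is 4.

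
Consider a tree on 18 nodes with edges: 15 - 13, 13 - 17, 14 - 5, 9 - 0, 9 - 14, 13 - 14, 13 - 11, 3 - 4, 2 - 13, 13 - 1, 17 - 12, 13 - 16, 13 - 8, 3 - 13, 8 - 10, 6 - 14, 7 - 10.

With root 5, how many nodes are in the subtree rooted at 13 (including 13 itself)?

13

13's subtree: {13, 8, 1, 17, 3, 16, 2, 11, 15, 10, 12, 4, 7}, size 13.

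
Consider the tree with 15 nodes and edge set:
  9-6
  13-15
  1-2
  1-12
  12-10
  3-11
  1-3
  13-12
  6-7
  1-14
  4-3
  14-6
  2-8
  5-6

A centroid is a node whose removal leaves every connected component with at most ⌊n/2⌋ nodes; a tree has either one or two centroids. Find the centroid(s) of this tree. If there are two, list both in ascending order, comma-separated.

1

If 1 is removed the pieces have sizes 5, 4, 3, 2, all ≤ ⌊15/2⌋ = 7.
Every other node leaves some component of size > 7, so the centroid is unique.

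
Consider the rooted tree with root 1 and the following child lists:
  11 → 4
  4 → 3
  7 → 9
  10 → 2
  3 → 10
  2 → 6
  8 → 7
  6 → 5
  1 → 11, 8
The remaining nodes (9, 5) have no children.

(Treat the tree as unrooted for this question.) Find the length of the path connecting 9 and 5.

10

9 - 7 - 8 - 1 - 11 - 4 - 3 - 10 - 2 - 6 - 5: 10 edges.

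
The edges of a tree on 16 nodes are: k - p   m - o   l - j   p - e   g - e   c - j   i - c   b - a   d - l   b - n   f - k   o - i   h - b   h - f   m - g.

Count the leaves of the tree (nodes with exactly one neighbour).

3

Degree-1 nodes: a, d, n — 3 of them.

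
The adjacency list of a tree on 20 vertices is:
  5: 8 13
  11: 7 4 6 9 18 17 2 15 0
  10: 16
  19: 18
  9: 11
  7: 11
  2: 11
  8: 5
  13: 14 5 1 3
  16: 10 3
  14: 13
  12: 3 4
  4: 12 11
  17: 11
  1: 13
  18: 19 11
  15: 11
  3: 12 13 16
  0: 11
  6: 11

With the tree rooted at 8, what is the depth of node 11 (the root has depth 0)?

6

Path from 8 to 11: 8 – 5 – 13 – 3 – 12 – 4 – 11, which has 6 edges.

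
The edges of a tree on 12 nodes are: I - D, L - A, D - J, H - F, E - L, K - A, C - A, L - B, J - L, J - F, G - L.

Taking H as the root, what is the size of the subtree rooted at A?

3

The subtree rooted at A contains: A, K, C — 3 nodes.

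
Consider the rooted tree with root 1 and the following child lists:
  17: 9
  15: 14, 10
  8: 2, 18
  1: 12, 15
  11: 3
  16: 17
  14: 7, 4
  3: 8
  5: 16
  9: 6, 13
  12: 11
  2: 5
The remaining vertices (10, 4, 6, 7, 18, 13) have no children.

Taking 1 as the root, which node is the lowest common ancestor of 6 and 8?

6's ancestor chain is 6, 9, 17, 16, 5, 2, 8, 3, 11, 12, 1 and 8's is 8, 3, 11, 12, 1; they first meet at 8.

8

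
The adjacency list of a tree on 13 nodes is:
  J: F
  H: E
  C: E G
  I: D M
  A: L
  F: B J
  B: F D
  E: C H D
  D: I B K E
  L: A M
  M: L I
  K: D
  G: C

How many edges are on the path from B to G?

4

The path is B – D – E – C – G, which has 4 edges.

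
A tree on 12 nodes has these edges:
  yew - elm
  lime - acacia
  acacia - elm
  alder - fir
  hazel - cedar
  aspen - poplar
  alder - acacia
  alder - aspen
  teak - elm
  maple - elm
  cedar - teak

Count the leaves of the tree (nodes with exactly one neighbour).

Exactly 6 nodes have a single neighbour: fir, hazel, lime, maple, poplar, yew.

6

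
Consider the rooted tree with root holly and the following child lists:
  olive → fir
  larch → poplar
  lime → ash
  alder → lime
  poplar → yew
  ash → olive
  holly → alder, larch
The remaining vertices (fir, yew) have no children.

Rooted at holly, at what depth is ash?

Path from holly to ash: holly → alder → lime → ash, which has 3 edges.

3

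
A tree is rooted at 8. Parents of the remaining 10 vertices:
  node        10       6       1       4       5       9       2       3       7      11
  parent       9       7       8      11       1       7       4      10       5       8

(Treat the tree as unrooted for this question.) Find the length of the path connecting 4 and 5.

Walking from 4: 4–11–8–1–5. Length 4.

4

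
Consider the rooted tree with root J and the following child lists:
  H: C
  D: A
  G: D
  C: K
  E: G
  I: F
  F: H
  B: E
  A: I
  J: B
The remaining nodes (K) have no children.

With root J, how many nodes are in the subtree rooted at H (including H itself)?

3

H's subtree: {H, C, K}, size 3.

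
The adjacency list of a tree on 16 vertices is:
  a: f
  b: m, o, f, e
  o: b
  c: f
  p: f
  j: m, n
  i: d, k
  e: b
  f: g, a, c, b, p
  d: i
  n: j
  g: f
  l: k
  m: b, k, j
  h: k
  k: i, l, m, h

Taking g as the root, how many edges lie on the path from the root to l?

5

g – f – b – m – k – l — 5 edges.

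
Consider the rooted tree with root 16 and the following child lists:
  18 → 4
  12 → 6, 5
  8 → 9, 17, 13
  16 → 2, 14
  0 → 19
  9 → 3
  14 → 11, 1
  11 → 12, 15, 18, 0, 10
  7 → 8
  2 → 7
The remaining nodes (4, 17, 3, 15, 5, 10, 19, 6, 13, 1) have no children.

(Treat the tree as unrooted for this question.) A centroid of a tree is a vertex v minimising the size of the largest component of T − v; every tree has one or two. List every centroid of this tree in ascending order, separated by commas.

Delete 11: the remaining components have sizes 10, 3, 2, 2, 1, 1. Max 10 ≤ 10, so 11 is a centroid.
14 is adjacent to 11 and is also a centroid (the largest component after removing it is likewise 10).

11, 14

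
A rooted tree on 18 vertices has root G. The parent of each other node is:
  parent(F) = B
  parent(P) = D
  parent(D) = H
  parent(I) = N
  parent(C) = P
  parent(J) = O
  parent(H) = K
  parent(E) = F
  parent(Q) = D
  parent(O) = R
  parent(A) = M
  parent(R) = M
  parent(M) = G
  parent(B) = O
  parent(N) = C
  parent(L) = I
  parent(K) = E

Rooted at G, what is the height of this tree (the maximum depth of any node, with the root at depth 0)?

14

A deepest node is L, reached by G → M → R → O → B → F → E → K → H → D → P → C → N → I → L.
That path has 14 edges, so the height is 14.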